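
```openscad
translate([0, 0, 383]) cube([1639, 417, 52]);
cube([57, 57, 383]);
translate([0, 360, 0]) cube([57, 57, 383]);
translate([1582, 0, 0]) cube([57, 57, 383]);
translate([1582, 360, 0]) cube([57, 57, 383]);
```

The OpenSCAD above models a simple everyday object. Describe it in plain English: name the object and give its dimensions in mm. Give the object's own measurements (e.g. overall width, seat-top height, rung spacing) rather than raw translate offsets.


A bench: a 1639×417 mm seat slab, 52 mm thick, top at z = 435 mm, on four 57×57 mm square legs flush with the seat corners and standing on z = 0.


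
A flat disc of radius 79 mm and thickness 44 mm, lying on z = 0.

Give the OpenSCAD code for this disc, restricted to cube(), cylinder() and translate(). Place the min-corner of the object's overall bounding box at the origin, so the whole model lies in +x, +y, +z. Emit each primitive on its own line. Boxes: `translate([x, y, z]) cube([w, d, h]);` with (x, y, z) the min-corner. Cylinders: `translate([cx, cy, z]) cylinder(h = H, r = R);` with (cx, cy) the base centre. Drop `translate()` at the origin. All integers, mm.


translate([79, 79, 0]) cylinder(h = 44, r = 79);


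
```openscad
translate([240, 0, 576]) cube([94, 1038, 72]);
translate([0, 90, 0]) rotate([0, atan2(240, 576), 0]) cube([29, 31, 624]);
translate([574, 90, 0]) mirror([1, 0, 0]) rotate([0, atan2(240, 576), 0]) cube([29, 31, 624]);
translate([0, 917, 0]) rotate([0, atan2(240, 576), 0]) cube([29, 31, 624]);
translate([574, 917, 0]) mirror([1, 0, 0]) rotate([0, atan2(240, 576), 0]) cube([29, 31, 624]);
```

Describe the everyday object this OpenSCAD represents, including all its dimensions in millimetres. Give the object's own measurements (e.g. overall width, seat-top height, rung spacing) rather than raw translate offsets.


A sawhorse. A 94×1038×72 mm beam (x, y, z) sits on two A-frame leg pairs. Each pair is two raked legs of 29×31 mm section (31 mm along y) splaying symmetrically in x. Each leg rises 576 mm vertically over 240 mm of horizontal reach and is 624 mm long along its own axis. Every leg's outer bottom edge rests on the floor and its outer top edge meets a bottom edge of the beam — the left legs (tilting toward +x) meet the beam's −x bottom edge, the right legs (their mirror images, tilting toward −x) meet its +x bottom edge — so the leg tops tuck under the beam, the beam's underside is 576 mm above the floor, and the feet are 574 mm apart outside-to-outside with the beam centred between them. The two leg pairs are set in 90 mm from either end of the beam.


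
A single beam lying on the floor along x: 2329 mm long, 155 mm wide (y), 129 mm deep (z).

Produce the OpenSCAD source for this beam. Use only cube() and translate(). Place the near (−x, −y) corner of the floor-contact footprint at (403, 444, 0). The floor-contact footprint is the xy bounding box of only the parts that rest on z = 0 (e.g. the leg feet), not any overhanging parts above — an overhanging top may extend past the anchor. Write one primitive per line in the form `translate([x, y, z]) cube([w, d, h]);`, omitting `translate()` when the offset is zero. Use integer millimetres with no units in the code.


translate([403, 444, 0]) cube([2329, 155, 129]);


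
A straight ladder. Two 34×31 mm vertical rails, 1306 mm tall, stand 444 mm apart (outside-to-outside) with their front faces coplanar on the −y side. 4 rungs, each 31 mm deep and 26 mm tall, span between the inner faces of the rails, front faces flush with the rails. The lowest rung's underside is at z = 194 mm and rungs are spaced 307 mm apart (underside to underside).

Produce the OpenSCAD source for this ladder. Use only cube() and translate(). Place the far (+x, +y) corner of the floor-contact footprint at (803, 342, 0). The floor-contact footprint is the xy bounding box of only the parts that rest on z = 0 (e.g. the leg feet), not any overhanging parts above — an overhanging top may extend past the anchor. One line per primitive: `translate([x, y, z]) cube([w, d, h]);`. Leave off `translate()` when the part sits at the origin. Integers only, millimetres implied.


// rung span = 444 - 2*34 = 376
// rung[k] z = 194 + k*307
translate([359, 311, 0]) cube([34, 31, 1306]);
translate([769, 311, 0]) cube([34, 31, 1306]);
translate([393, 311, 194]) cube([376, 31, 26]);
translate([393, 311, 501]) cube([376, 31, 26]);
translate([393, 311, 808]) cube([376, 31, 26]);
translate([393, 311, 1115]) cube([376, 31, 26]);


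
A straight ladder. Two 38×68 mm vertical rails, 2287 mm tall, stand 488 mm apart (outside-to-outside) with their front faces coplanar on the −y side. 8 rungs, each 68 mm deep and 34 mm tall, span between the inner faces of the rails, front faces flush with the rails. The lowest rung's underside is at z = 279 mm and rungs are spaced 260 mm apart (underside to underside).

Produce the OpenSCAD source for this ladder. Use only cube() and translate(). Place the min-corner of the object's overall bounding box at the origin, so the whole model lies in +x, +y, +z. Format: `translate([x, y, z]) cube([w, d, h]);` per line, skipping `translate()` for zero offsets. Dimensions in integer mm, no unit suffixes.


cube([38, 68, 2287]);
translate([450, 0, 0]) cube([38, 68, 2287]);
translate([38, 0, 279]) cube([412, 68, 34]);
translate([38, 0, 539]) cube([412, 68, 34]);
translate([38, 0, 799]) cube([412, 68, 34]);
translate([38, 0, 1059]) cube([412, 68, 34]);
translate([38, 0, 1319]) cube([412, 68, 34]);
translate([38, 0, 1579]) cube([412, 68, 34]);
translate([38, 0, 1839]) cube([412, 68, 34]);
translate([38, 0, 2099]) cube([412, 68, 34]);


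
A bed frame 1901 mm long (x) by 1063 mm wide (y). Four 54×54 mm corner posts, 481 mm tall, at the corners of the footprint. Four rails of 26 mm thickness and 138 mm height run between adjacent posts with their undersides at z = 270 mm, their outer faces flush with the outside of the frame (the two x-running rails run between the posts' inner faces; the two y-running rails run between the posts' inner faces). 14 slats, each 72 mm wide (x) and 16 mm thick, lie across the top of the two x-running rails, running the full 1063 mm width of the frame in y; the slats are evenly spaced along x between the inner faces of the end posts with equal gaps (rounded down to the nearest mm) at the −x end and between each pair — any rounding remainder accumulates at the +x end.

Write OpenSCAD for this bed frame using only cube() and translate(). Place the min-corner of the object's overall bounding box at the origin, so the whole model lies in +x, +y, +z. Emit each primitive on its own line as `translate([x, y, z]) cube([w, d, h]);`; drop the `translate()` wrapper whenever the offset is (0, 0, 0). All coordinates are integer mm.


cube([54, 54, 481]);
translate([0, 1009, 0]) cube([54, 54, 481]);
translate([1847, 0, 0]) cube([54, 54, 481]);
translate([1847, 1009, 0]) cube([54, 54, 481]);
translate([54, 0, 270]) cube([1793, 26, 138]);
translate([54, 1037, 270]) cube([1793, 26, 138]);
translate([0, 54, 270]) cube([26, 955, 138]);
translate([1875, 54, 270]) cube([26, 955, 138]);
translate([106, 0, 408]) cube([72, 1063, 16]);
translate([230, 0, 408]) cube([72, 1063, 16]);
translate([354, 0, 408]) cube([72, 1063, 16]);
translate([478, 0, 408]) cube([72, 1063, 16]);
translate([602, 0, 408]) cube([72, 1063, 16]);
translate([726, 0, 408]) cube([72, 1063, 16]);
translate([850, 0, 408]) cube([72, 1063, 16]);
translate([974, 0, 408]) cube([72, 1063, 16]);
translate([1098, 0, 408]) cube([72, 1063, 16]);
translate([1222, 0, 408]) cube([72, 1063, 16]);
translate([1346, 0, 408]) cube([72, 1063, 16]);
translate([1470, 0, 408]) cube([72, 1063, 16]);
translate([1594, 0, 408]) cube([72, 1063, 16]);
translate([1718, 0, 408]) cube([72, 1063, 16]);


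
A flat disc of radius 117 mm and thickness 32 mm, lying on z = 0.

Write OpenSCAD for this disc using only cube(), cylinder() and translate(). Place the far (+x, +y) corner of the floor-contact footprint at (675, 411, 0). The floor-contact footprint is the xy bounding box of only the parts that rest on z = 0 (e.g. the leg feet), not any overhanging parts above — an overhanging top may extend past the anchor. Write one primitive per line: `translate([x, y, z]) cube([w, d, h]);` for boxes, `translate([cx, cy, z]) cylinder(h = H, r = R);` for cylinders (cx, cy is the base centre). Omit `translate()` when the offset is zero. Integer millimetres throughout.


translate([558, 294, 0]) cylinder(h = 32, r = 117);


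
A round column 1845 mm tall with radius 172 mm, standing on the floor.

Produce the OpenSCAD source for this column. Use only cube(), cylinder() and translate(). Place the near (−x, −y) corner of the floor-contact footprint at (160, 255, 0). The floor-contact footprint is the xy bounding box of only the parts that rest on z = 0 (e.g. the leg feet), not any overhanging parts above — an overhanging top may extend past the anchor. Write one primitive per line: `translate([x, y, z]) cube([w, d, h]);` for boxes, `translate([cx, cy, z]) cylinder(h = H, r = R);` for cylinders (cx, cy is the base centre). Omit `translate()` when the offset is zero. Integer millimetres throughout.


translate([332, 427, 0]) cylinder(h = 1845, r = 172);


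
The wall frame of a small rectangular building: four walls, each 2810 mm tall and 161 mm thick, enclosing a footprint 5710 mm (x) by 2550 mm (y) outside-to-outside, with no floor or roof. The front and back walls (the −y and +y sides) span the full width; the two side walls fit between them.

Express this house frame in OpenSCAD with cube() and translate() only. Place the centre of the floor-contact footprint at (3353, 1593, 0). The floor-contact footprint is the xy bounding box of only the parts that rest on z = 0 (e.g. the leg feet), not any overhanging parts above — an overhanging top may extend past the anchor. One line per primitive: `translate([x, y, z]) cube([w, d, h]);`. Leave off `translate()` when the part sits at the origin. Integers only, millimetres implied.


translate([498, 318, 0]) cube([5710, 161, 2810]);
translate([498, 2707, 0]) cube([5710, 161, 2810]);
translate([498, 479, 0]) cube([161, 2228, 2810]);
translate([6047, 479, 0]) cube([161, 2228, 2810]);


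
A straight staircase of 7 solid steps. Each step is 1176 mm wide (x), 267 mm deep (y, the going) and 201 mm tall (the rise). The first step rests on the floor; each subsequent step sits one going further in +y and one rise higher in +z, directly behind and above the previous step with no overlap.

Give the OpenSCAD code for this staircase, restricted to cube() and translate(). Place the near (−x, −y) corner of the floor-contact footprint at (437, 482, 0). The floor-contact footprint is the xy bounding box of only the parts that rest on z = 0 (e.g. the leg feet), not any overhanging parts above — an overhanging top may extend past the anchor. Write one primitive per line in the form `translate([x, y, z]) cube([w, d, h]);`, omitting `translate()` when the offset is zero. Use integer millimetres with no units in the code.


translate([437, 482, 0]) cube([1176, 267, 201]);
translate([437, 749, 201]) cube([1176, 267, 201]);
translate([437, 1016, 402]) cube([1176, 267, 201]);
translate([437, 1283, 603]) cube([1176, 267, 201]);
translate([437, 1550, 804]) cube([1176, 267, 201]);
translate([437, 1817, 1005]) cube([1176, 267, 201]);
translate([437, 2084, 1206]) cube([1176, 267, 201]);


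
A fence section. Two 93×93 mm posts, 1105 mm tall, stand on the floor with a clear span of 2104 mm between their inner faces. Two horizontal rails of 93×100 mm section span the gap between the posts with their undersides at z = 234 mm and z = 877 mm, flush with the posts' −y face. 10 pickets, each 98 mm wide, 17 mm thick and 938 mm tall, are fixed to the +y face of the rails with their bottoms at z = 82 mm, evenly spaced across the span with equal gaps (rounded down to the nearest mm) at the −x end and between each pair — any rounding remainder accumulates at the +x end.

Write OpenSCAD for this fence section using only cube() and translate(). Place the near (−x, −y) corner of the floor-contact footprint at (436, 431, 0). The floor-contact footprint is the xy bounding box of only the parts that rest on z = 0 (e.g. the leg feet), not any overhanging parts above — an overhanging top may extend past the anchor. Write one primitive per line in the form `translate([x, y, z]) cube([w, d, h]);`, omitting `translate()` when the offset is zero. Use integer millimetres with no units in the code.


translate([436, 431, 0]) cube([93, 93, 1105]);
translate([2633, 431, 0]) cube([93, 93, 1105]);
translate([529, 431, 234]) cube([2104, 93, 100]);
translate([529, 431, 877]) cube([2104, 93, 100]);
translate([631, 524, 82]) cube([98, 17, 938]);
translate([831, 524, 82]) cube([98, 17, 938]);
translate([1031, 524, 82]) cube([98, 17, 938]);
translate([1231, 524, 82]) cube([98, 17, 938]);
translate([1431, 524, 82]) cube([98, 17, 938]);
translate([1631, 524, 82]) cube([98, 17, 938]);
translate([1831, 524, 82]) cube([98, 17, 938]);
translate([2031, 524, 82]) cube([98, 17, 938]);
translate([2231, 524, 82]) cube([98, 17, 938]);
translate([2431, 524, 82]) cube([98, 17, 938]);


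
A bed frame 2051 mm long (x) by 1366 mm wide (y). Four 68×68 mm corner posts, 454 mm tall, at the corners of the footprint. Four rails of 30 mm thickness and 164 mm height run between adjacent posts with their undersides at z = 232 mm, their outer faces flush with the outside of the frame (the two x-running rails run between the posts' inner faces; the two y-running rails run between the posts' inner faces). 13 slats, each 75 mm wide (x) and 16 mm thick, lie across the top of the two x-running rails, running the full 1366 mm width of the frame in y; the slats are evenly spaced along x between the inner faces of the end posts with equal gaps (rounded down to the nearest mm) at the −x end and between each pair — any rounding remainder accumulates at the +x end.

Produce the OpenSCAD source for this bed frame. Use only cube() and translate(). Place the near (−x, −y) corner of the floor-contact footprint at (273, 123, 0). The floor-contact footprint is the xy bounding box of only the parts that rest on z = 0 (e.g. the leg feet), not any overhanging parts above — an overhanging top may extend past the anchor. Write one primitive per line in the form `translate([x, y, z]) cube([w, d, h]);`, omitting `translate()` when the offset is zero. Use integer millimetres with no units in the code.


translate([273, 123, 0]) cube([68, 68, 454]);
translate([273, 1421, 0]) cube([68, 68, 454]);
translate([2256, 123, 0]) cube([68, 68, 454]);
translate([2256, 1421, 0]) cube([68, 68, 454]);
translate([341, 123, 232]) cube([1915, 30, 164]);
translate([341, 1459, 232]) cube([1915, 30, 164]);
translate([273, 191, 232]) cube([30, 1230, 164]);
translate([2294, 191, 232]) cube([30, 1230, 164]);
translate([408, 123, 396]) cube([75, 1366, 16]);
translate([550, 123, 396]) cube([75, 1366, 16]);
translate([692, 123, 396]) cube([75, 1366, 16]);
translate([834, 123, 396]) cube([75, 1366, 16]);
translate([976, 123, 396]) cube([75, 1366, 16]);
translate([1118, 123, 396]) cube([75, 1366, 16]);
translate([1260, 123, 396]) cube([75, 1366, 16]);
translate([1402, 123, 396]) cube([75, 1366, 16]);
translate([1544, 123, 396]) cube([75, 1366, 16]);
translate([1686, 123, 396]) cube([75, 1366, 16]);
translate([1828, 123, 396]) cube([75, 1366, 16]);
translate([1970, 123, 396]) cube([75, 1366, 16]);
translate([2112, 123, 396]) cube([75, 1366, 16]);


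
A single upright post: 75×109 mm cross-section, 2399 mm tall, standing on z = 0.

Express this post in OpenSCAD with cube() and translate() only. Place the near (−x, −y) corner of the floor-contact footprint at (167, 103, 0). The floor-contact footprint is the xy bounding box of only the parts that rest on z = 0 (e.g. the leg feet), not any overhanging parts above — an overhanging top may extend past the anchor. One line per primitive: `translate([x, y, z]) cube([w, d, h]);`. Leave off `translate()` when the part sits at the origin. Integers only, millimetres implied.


translate([167, 103, 0]) cube([75, 109, 2399]);


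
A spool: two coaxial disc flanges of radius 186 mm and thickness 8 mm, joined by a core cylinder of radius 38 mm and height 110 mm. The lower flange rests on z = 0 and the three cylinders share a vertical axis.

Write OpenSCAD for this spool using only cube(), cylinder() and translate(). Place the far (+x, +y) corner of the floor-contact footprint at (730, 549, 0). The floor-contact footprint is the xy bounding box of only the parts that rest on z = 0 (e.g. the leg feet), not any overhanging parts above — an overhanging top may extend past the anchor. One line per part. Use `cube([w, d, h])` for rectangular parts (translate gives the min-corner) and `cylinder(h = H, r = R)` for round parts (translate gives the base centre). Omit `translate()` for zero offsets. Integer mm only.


translate([544, 363, 0]) cylinder(h = 8, r = 186);
translate([544, 363, 8]) cylinder(h = 110, r = 38);
translate([544, 363, 118]) cylinder(h = 8, r = 186);


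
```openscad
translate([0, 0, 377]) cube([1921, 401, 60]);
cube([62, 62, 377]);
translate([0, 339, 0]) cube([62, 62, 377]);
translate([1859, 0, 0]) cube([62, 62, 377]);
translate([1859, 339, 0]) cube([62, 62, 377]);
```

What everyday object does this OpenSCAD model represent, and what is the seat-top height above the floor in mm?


A bench. The seat-top height is 437 mm.

A long slab on four corner posts — a bench. The slab sits at z = 377 with thickness 60, so the top is 377 + 60 = 437 mm.


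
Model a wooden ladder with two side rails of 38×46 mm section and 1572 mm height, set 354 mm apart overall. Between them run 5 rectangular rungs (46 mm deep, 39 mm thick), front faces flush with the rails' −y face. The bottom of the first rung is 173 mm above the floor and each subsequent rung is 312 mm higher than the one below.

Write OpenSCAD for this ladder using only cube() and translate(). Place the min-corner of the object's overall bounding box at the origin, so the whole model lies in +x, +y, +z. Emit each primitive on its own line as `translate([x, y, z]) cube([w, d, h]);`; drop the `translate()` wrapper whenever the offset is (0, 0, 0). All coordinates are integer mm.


cube([38, 46, 1572]);
translate([316, 0, 0]) cube([38, 46, 1572]);
translate([38, 0, 173]) cube([278, 46, 39]);
translate([38, 0, 485]) cube([278, 46, 39]);
translate([38, 0, 797]) cube([278, 46, 39]);
translate([38, 0, 1109]) cube([278, 46, 39]);
translate([38, 0, 1421]) cube([278, 46, 39]);


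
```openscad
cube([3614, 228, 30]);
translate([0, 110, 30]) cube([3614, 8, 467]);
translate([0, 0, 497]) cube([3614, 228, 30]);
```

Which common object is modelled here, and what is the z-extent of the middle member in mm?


An I-beam. The web height is 467 mm.

Two wide flanges with a thin centred web — an I-beam. Overall 527 mm minus two 30 mm flanges gives a web of 527 − 2·30 = 467 mm.


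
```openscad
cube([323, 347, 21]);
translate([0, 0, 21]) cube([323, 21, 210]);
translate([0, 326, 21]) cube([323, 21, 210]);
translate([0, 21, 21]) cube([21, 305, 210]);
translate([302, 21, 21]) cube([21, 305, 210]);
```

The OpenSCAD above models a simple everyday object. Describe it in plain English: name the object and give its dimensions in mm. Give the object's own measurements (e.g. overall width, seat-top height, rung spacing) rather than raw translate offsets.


An open-topped rectangular box: outside dimensions 323×347×231 mm, with a uniform wall and base thickness of 21 mm. The base is a full 323×347 slab on the floor; four walls sit on top of the base. The front and back walls (the −y and +y sides) span the full width; the two side walls fit between them.


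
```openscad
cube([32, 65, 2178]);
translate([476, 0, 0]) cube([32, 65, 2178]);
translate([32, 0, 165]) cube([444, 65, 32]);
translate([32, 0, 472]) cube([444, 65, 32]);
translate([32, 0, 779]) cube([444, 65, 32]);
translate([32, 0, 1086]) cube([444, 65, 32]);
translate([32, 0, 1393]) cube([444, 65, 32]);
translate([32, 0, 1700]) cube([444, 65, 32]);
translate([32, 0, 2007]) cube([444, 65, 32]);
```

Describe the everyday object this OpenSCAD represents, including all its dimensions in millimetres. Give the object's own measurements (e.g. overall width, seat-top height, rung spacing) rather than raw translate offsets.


A straight ladder. Two 32×65 mm vertical rails, 2178 mm tall, stand 508 mm apart (outside-to-outside) with their front faces coplanar on the −y side. 7 rungs, each 65 mm deep and 32 mm tall, span between the inner faces of the rails, front faces flush with the rails. The lowest rung's underside is at z = 165 mm and rungs are spaced 307 mm apart (underside to underside).


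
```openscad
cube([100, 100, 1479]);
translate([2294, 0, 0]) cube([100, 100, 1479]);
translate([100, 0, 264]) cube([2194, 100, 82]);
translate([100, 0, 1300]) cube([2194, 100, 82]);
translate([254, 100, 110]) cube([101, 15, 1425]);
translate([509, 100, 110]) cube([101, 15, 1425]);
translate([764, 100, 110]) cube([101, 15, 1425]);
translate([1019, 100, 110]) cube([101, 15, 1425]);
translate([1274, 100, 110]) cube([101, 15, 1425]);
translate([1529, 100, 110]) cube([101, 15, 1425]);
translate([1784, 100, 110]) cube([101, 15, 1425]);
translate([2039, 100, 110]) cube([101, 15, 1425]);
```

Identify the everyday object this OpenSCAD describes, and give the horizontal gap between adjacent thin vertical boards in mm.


A fence section. The picket gap is 154 mm.

Two posts, two rails, 8 pickets — a fence section. Span 2194 mm holds 8 pickets of 101 mm with 9 equal gaps: ⌊(2194 − 8·101) / 9⌋ = 154 mm.


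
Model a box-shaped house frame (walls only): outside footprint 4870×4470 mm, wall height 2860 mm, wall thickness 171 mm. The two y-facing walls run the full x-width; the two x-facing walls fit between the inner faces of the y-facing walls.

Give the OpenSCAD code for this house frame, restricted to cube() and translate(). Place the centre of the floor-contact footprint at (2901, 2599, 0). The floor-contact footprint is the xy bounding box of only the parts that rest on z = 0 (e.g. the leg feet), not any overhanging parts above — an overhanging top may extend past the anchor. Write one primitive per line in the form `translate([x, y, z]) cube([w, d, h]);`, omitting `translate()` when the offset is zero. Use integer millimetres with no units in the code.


translate([466, 364, 0]) cube([4870, 171, 2860]);
translate([466, 4663, 0]) cube([4870, 171, 2860]);
translate([466, 535, 0]) cube([171, 4128, 2860]);
translate([5165, 535, 0]) cube([171, 4128, 2860]);


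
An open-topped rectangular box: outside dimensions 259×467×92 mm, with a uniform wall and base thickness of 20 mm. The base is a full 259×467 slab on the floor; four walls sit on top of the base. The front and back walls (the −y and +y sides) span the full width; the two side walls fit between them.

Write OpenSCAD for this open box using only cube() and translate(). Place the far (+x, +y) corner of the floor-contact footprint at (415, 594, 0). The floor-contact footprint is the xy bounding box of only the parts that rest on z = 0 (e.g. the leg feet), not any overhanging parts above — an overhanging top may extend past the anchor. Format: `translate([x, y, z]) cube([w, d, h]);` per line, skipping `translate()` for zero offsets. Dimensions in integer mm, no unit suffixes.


translate([156, 127, 0]) cube([259, 467, 20]);
translate([156, 127, 20]) cube([259, 20, 72]);
translate([156, 574, 20]) cube([259, 20, 72]);
translate([156, 147, 20]) cube([20, 427, 72]);
translate([395, 147, 20]) cube([20, 427, 72]);


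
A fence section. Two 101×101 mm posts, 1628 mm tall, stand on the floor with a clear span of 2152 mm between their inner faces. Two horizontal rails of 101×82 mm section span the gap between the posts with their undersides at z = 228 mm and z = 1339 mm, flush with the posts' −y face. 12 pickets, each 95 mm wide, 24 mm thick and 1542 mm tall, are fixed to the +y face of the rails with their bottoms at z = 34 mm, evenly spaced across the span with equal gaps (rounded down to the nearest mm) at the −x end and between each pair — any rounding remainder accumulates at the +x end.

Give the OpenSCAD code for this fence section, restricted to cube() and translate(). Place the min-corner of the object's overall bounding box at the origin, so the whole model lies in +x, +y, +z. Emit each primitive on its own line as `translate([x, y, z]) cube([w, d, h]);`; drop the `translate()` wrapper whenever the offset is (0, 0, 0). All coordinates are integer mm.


cube([101, 101, 1628]);
translate([2253, 0, 0]) cube([101, 101, 1628]);
translate([101, 0, 228]) cube([2152, 101, 82]);
translate([101, 0, 1339]) cube([2152, 101, 82]);
translate([178, 101, 34]) cube([95, 24, 1542]);
translate([350, 101, 34]) cube([95, 24, 1542]);
translate([522, 101, 34]) cube([95, 24, 1542]);
translate([694, 101, 34]) cube([95, 24, 1542]);
translate([866, 101, 34]) cube([95, 24, 1542]);
translate([1038, 101, 34]) cube([95, 24, 1542]);
translate([1210, 101, 34]) cube([95, 24, 1542]);
translate([1382, 101, 34]) cube([95, 24, 1542]);
translate([1554, 101, 34]) cube([95, 24, 1542]);
translate([1726, 101, 34]) cube([95, 24, 1542]);
translate([1898, 101, 34]) cube([95, 24, 1542]);
translate([2070, 101, 34]) cube([95, 24, 1542]);


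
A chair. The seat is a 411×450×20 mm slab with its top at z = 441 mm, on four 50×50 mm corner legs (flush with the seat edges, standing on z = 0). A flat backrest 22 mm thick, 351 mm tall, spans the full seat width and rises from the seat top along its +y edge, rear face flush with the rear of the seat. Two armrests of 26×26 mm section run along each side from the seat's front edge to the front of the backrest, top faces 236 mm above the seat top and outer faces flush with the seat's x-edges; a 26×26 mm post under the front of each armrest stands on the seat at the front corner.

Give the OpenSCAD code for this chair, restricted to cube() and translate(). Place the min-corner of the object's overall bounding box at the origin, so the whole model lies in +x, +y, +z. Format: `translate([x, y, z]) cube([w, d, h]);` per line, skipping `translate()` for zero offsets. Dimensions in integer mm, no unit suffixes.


// leg_h = 441 - 20 = 421
// arm post h = 236 - 26 = 210
translate([0, 0, 421]) cube([411, 450, 20]);
cube([50, 50, 421]);
translate([361, 0, 0]) cube([50, 50, 421]);
translate([0, 400, 0]) cube([50, 50, 421]);
translate([361, 400, 0]) cube([50, 50, 421]);
translate([0, 428, 441]) cube([411, 22, 351]);
translate([0, 0, 651]) cube([26, 428, 26]);
translate([385, 0, 651]) cube([26, 428, 26]);
translate([0, 0, 441]) cube([26, 26, 210]);
translate([385, 0, 441]) cube([26, 26, 210]);


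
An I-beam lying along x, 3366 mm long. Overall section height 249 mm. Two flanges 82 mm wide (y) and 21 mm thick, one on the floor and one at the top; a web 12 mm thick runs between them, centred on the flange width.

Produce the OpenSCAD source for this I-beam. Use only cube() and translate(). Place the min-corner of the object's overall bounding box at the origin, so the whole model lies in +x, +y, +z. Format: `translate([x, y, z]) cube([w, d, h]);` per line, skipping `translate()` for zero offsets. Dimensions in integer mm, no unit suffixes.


cube([3366, 82, 21]);
translate([0, 35, 21]) cube([3366, 12, 207]);
translate([0, 0, 228]) cube([3366, 82, 21]);


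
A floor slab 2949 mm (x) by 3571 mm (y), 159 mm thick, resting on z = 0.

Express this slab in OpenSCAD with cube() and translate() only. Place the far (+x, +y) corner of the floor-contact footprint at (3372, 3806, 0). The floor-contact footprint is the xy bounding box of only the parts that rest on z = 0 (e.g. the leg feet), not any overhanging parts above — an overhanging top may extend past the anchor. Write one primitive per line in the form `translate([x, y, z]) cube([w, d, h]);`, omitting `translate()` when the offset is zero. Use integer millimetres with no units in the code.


translate([423, 235, 0]) cube([2949, 3571, 159]);


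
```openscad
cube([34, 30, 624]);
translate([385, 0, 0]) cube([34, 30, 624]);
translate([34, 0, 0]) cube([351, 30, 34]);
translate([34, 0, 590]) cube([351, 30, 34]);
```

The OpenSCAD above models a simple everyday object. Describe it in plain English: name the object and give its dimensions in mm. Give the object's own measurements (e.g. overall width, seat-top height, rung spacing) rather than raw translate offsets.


A rectangular picture frame lying in the x–z plane (depth along y). The opening is 351 mm wide (x) by 556 mm tall (z), surrounded by a border 34 mm wide on all four sides. The frame is 30 mm deep and is made of two full-height vertical stiles with two horizontal rails fitted between them.


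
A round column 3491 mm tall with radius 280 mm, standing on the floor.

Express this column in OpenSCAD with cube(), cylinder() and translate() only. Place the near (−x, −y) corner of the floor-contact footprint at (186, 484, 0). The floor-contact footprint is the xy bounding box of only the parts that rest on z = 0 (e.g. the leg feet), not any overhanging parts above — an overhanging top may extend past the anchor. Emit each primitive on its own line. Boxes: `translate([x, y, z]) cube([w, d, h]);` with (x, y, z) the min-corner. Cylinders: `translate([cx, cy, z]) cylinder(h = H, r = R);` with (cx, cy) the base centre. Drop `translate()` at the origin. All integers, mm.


translate([466, 764, 0]) cylinder(h = 3491, r = 280);


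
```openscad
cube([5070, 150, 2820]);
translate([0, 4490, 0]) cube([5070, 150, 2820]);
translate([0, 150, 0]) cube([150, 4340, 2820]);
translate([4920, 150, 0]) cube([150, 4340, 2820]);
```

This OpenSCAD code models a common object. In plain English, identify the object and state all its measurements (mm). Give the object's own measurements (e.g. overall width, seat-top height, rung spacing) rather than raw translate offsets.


The wall frame of a small rectangular building: four walls, each 2820 mm tall and 150 mm thick, enclosing a footprint 5070 mm (x) by 4640 mm (y) outside-to-outside, with no floor or roof. The front and back walls (the −y and +y sides) span the full width; the two side walls fit between them.


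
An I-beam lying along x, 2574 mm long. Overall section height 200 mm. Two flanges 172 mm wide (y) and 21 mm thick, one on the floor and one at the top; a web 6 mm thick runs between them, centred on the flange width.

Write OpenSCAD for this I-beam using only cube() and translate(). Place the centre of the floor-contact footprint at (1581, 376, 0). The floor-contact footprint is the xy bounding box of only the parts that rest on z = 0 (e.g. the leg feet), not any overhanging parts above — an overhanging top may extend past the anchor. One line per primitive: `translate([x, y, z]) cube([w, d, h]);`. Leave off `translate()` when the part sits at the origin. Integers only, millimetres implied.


translate([294, 290, 0]) cube([2574, 172, 21]);
translate([294, 373, 21]) cube([2574, 6, 158]);
translate([294, 290, 179]) cube([2574, 172, 21]);


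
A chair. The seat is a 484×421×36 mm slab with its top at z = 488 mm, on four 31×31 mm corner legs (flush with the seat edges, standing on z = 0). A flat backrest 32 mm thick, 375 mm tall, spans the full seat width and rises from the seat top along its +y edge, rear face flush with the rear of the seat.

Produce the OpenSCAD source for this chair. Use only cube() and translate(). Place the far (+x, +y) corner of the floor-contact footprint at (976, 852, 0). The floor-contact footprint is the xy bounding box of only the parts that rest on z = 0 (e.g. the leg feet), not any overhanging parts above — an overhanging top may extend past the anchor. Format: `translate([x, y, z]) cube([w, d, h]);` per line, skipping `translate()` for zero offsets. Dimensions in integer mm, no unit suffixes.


translate([492, 431, 452]) cube([484, 421, 36]);
translate([492, 431, 0]) cube([31, 31, 452]);
translate([945, 431, 0]) cube([31, 31, 452]);
translate([492, 821, 0]) cube([31, 31, 452]);
translate([945, 821, 0]) cube([31, 31, 452]);
translate([492, 820, 488]) cube([484, 32, 375]);


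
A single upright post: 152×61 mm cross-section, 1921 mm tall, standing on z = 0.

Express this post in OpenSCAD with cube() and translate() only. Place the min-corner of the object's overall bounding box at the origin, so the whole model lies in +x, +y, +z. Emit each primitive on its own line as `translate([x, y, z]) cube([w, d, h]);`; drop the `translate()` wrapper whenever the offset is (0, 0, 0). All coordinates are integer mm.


cube([152, 61, 1921]);


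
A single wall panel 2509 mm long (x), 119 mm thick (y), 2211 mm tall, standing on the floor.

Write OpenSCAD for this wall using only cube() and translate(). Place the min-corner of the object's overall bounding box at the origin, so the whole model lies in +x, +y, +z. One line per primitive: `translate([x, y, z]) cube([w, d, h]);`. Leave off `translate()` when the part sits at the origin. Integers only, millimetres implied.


cube([2509, 119, 2211]);


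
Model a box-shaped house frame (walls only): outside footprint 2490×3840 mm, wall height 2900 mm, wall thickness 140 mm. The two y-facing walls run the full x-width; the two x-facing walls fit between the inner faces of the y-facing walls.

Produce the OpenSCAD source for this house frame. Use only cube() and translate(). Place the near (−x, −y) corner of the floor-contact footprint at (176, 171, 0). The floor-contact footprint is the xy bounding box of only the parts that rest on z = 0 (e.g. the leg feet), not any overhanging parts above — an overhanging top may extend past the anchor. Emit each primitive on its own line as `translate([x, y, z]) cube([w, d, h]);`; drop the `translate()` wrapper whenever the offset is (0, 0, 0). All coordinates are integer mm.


translate([176, 171, 0]) cube([2490, 140, 2900]);
translate([176, 3871, 0]) cube([2490, 140, 2900]);
translate([176, 311, 0]) cube([140, 3560, 2900]);
translate([2526, 311, 0]) cube([140, 3560, 2900]);


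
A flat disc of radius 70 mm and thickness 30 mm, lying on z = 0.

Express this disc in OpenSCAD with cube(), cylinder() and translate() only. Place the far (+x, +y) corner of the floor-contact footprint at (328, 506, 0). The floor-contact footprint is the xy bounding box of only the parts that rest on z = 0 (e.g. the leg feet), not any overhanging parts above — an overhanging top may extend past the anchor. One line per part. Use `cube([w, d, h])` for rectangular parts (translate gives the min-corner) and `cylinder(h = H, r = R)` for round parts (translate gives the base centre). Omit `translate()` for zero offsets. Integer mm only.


translate([258, 436, 0]) cylinder(h = 30, r = 70);


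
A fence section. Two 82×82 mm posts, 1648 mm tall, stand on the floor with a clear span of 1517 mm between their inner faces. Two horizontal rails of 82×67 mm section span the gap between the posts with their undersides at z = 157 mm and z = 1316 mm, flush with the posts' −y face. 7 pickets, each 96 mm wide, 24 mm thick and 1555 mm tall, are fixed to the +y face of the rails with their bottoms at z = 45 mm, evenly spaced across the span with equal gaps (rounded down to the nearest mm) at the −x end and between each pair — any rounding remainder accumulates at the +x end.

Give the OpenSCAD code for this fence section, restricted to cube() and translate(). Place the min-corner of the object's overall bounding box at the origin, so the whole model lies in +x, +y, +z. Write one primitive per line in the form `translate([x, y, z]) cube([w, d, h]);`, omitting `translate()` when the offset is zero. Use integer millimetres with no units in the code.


cube([82, 82, 1648]);
translate([1599, 0, 0]) cube([82, 82, 1648]);
translate([82, 0, 157]) cube([1517, 82, 67]);
translate([82, 0, 1316]) cube([1517, 82, 67]);
translate([187, 82, 45]) cube([96, 24, 1555]);
translate([388, 82, 45]) cube([96, 24, 1555]);
translate([589, 82, 45]) cube([96, 24, 1555]);
translate([790, 82, 45]) cube([96, 24, 1555]);
translate([991, 82, 45]) cube([96, 24, 1555]);
translate([1192, 82, 45]) cube([96, 24, 1555]);
translate([1393, 82, 45]) cube([96, 24, 1555]);


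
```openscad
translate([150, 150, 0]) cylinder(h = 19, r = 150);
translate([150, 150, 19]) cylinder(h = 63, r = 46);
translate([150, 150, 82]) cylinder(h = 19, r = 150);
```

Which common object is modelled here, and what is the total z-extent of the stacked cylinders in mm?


A spool. The overall height is 101 mm.

Three coaxial cylinders, large–small–large — a spool. Two 19 mm flanges and a 63 mm core give 19 + 63 + 19 = 101 mm.


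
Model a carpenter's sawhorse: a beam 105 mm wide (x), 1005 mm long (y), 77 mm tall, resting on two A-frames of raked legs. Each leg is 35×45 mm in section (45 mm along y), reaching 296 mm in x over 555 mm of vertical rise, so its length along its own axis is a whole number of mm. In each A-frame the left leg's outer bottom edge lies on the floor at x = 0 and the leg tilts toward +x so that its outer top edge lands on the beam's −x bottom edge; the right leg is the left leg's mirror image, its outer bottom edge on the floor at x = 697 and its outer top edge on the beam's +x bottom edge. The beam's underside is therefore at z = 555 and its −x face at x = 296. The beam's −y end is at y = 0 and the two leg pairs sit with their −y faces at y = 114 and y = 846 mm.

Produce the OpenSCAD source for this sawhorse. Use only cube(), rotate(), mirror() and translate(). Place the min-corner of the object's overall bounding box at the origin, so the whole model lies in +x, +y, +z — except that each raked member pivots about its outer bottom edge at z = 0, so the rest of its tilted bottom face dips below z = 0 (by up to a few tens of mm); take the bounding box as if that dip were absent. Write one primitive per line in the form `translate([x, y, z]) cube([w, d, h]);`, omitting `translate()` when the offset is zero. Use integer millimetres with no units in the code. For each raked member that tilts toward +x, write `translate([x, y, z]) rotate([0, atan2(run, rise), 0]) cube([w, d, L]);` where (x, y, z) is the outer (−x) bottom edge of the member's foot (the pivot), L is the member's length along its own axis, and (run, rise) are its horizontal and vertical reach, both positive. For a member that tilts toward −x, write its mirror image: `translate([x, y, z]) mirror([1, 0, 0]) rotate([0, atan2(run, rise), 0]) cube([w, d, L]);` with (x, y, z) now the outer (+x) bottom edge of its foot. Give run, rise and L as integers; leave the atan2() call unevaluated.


translate([296, 0, 555]) cube([105, 1005, 77]);
translate([0, 114, 0]) rotate([0, atan2(296, 555), 0]) cube([35, 45, 629]);
translate([697, 114, 0]) mirror([1, 0, 0]) rotate([0, atan2(296, 555), 0]) cube([35, 45, 629]);
translate([0, 846, 0]) rotate([0, atan2(296, 555), 0]) cube([35, 45, 629]);
translate([697, 846, 0]) mirror([1, 0, 0]) rotate([0, atan2(296, 555), 0]) cube([35, 45, 629]);


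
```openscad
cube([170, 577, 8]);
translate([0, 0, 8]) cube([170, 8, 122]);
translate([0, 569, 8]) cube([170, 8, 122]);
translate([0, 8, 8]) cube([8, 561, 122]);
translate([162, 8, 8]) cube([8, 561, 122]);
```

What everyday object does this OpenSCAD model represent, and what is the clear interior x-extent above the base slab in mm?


An open box. The internal width is 154 mm.

A 170×577 base slab with four walls standing on it — an open box. The base is 170 mm wide and the walls are 8 mm thick, so the internal width is 170 − 2 × 8 = 154 mm.


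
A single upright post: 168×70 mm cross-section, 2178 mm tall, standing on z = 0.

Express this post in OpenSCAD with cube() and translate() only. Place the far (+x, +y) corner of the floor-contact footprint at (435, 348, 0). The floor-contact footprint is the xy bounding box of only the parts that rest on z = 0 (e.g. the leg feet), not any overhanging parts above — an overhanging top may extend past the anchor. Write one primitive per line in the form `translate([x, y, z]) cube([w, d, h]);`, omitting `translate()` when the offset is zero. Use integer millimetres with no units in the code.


translate([267, 278, 0]) cube([168, 70, 2178]);
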